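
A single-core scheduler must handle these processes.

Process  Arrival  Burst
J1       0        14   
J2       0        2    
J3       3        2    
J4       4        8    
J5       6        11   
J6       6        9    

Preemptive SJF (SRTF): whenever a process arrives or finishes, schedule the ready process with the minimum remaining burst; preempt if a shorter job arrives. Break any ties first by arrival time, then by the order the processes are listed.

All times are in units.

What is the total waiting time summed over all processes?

56

Gantt: | J2 0-2 | J1 2-3 | J3 3-5 | J4 5-13 | J6 13-22 | J5 22-33 | J1 33-46 |
Completion: J1=46  J2=2  J3=5  J4=13  J5=33  J6=22
Waiting = turnaround − burst: J1=32, J2=0, J3=0, J4=1, J5=16, J6=7
Total waiting = 32 + 0 + 0 + 1 + 16 + 7 = 56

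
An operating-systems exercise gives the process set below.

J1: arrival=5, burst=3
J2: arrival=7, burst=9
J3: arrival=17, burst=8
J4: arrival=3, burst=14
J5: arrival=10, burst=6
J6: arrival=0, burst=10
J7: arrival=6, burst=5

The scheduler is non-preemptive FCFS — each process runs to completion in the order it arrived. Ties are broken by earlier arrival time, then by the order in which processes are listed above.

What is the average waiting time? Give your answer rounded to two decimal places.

Schedule: | J6 0-10 | J4 10-24 | J1 24-27 | J7 27-32 | J2 32-41 | J5 41-47 | J3 47-55 |
Completion: J1=27  J2=41  J3=55  J4=24  J5=47  J6=10  J7=32
Turnaround (C−A): J1=22  J2=34  J3=38  J4=21  J5=37  J6=10  J7=26
Waiting times: J1=19, J2=25, J3=30, J4=7, J5=31, J6=0, J7=21
Average waiting = (19+25+30+7+31+0+21) / 7 = 133/7 = 19.00

19.00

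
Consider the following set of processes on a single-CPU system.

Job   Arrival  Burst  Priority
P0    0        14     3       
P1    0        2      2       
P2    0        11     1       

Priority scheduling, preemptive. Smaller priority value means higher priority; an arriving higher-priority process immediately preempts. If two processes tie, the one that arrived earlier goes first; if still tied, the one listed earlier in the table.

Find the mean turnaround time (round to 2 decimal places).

Timeline: | P2 0-11 | P1 11-13 | P0 13-27 |
Completion: P0=27  P1=13  P2=11
Turnaround times: P0=27, P1=13, P2=11
Average turnaround = (27+13+11) / 3 = 51/3 = 17.00

17.00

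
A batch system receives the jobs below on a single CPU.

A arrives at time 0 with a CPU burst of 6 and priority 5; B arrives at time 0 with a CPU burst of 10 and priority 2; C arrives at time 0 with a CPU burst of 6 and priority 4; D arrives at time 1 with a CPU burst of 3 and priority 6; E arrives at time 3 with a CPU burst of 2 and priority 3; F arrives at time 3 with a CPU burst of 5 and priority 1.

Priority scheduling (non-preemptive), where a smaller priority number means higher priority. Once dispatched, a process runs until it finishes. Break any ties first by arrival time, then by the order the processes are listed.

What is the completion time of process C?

23

Schedule: | B 0-10 | F 10-15 | E 15-17 | C 17-23 | A 23-29 | D 29-32 |
Completion: A=29  B=10  C=23  D=32  E=17  F=15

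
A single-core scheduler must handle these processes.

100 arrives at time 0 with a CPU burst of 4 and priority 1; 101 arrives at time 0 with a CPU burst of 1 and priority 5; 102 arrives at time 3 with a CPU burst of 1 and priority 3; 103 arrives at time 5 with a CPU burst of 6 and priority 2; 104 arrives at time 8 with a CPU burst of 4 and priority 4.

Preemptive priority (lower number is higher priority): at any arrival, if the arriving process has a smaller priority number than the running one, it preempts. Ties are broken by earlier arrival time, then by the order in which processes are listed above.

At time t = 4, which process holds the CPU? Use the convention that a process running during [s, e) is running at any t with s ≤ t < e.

102

Gantt: | 100 0-4 | 102 4-5 | 103 5-11 | 104 11-15 | 101 15-16 |
Completion: 100=4  101=16  102=5  103=11  104=15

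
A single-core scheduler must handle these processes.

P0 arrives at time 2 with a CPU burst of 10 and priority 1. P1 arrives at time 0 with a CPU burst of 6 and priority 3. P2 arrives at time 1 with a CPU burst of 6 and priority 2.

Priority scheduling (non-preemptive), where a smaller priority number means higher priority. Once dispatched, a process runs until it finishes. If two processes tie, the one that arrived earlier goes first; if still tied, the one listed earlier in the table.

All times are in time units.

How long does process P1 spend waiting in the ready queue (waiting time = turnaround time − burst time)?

0

Timeline: | P1 0-6 | P0 6-16 | P2 16-22 |
Completion: P0=16  P1=6  P2=22
Waiting(P1) = turnaround − burst = 6 − 6 = 0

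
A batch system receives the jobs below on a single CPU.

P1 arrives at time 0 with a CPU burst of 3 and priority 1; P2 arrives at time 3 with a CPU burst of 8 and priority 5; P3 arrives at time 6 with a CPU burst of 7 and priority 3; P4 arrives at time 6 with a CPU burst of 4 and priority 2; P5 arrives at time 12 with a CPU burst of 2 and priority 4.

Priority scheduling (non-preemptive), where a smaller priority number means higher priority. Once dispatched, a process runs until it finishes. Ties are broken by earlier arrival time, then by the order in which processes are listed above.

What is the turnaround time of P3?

16

Schedule: | P1 0-3 | P2 3-11 | P4 11-15 | P3 15-22 | P5 22-24 |
Completion: P1=3  P2=11  P3=22  P4=15  P5=24
Turnaround(P3) = completion − arrival = 22 − 6 = 16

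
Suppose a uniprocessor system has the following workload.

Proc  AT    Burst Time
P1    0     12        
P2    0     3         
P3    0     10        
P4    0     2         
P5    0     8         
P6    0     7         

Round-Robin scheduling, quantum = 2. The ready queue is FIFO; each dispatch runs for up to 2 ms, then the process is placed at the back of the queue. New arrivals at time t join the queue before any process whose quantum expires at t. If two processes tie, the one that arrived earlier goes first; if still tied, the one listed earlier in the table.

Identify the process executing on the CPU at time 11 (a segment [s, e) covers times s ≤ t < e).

P6

Timeline: | P1 0-2 | P2 2-4 | P3 4-6 | P4 6-8 | P5 8-10 | P6 10-12 | P1 12-14 | P2 14-15 | P3 15-17 | P5 17-19 | P6 19-21 | P1 21-23 | P3 23-25 | P5 25-27 | P6 27-29 | P1 29-31 | P3 31-33 | P5 33-35 | P6 35-36 | P1 36-38 | P3 38-40 | P1 40-42 |
Completion: P1=42  P2=15  P3=40  P4=8  P5=35  P6=36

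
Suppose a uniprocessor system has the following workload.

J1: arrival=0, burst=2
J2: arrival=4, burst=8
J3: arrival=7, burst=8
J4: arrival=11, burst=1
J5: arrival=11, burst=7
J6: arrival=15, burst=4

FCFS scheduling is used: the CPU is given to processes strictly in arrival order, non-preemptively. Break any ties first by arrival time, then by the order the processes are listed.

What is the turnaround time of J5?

17

Gantt: | J1 0-2 | idle 2-4 | J2 4-12 | J3 12-20 | J4 20-21 | J5 21-28 | J6 28-32 |
Completion: J1=2  J2=12  J3=20  J4=21  J5=28  J6=32
Turnaround (C−A): J1=2  J2=8  J3=13  J4=10  J5=17  J6=17
Turnaround(J5) = completion − arrival = 28 − 11 = 17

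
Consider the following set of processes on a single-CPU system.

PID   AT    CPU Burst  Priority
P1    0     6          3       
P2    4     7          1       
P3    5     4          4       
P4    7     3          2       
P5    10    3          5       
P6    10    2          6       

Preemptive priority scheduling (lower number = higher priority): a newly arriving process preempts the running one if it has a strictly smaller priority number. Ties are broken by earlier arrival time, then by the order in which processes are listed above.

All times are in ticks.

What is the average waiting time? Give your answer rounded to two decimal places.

Timeline: | P1 0-4 | P2 4-11 | P4 11-14 | P1 14-16 | P3 16-20 | P5 20-23 | P6 23-25 |
Completion: P1=16  P2=11  P3=20  P4=14  P5=23  P6=25
Turnaround (C−A): P1=16  P2=7  P3=15  P4=7  P5=13  P6=15
Waiting times: P1=10, P2=0, P3=11, P4=4, P5=10, P6=13
Average waiting = (10+0+11+4+10+13) / 6 = 48/6 = 8.00

8.00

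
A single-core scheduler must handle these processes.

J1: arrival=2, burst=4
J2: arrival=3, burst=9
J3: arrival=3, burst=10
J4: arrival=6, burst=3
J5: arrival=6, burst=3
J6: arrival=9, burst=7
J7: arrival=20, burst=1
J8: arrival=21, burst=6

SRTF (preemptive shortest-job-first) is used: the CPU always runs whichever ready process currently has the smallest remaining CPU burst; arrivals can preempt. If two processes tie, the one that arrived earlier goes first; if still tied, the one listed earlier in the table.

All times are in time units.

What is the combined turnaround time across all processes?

104

Schedule: | idle 0-2 | J1 2-6 | J4 6-9 | J5 9-12 | J6 12-19 | J2 19-20 | J7 20-21 | J8 21-27 | J2 27-35 | J3 35-45 |
Completion: J1=6  J2=35  J3=45  J4=9  J5=12  J6=19  J7=21  J8=27
Turnaround (C−A): J1=4  J2=32  J3=42  J4=3  J5=6  J6=10  J7=1  J8=6
Turnaround = completion − arrival: J1=4, J2=32, J3=42, J4=3, J5=6, J6=10, J7=1, J8=6
Total turnaround = 4 + 32 + 42 + 3 + 6 + 10 + 1 + 6 = 104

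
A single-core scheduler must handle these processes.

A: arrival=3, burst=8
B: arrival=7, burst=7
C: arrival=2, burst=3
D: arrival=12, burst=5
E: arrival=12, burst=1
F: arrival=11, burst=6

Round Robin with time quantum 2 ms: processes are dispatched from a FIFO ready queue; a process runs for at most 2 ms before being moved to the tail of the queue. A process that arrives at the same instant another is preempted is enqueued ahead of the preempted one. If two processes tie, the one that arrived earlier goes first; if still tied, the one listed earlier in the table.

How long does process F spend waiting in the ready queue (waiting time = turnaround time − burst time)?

Gantt: | idle 0-2 | C 2-4 | A 4-6 | C 6-7 | A 7-9 | B 9-11 | A 11-13 | F 13-15 | B 15-17 | D 17-19 | E 19-20 | A 20-22 | F 22-24 | B 24-26 | D 26-28 | F 28-30 | B 30-31 | D 31-32 |
Completion: A=22  B=31  C=7  D=32  E=20  F=30
Turnaround (C−A): A=19  B=24  C=5  D=20  E=8  F=19
Waiting(F) = turnaround − burst = 19 − 6 = 13

13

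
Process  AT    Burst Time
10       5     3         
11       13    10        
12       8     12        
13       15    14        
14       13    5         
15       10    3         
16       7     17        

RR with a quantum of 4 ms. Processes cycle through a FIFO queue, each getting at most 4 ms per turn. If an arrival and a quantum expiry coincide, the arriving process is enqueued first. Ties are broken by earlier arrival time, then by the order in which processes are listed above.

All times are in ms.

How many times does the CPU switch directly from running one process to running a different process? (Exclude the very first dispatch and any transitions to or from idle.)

Gantt: | idle 0-5 | 10 5-8 | 16 8-12 | 12 12-16 | 15 16-19 | 16 19-23 | 11 23-27 | 14 27-31 | 13 31-35 | 12 35-39 | 16 39-43 | 11 43-47 | 14 47-48 | 13 48-52 | 12 52-56 | 16 56-60 | 11 60-62 | 13 62-66 | 16 66-67 | 13 67-69 |
Completion: 10=8  11=62  12=56  13=69  14=48  15=19  16=67
Turnaround (C−A): 10=3  11=49  12=48  13=54  14=35  15=9  16=60

18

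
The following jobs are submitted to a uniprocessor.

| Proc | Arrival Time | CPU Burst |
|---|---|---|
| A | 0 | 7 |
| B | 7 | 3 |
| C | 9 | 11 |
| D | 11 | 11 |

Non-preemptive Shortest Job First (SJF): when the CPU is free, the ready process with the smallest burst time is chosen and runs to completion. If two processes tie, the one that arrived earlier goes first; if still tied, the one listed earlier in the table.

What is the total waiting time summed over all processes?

Timeline: | A 0-7 | B 7-10 | C 10-21 | D 21-32 |
Completion: A=7  B=10  C=21  D=32
Waiting = turnaround − burst: A=0, B=0, C=1, D=10
Total waiting = 0 + 0 + 1 + 10 = 11

11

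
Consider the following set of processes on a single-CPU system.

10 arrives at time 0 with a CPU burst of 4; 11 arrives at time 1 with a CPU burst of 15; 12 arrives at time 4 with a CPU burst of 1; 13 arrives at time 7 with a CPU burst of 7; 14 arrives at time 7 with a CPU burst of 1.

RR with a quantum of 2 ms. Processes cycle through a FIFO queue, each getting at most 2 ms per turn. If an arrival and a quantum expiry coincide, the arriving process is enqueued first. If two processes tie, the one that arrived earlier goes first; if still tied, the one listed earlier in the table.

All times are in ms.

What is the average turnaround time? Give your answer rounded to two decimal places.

Timeline: | 10 0-2 | 11 2-4 | 10 4-6 | 12 6-7 | 11 7-9 | 13 9-11 | 14 11-12 | 11 12-14 | 13 14-16 | 11 16-18 | 13 18-20 | 11 20-22 | 13 22-23 | 11 23-28 |
Completion: 10=6  11=28  12=7  13=23  14=12
Turnaround times: 10=6, 11=27, 12=3, 13=16, 14=5
Average turnaround = (6+27+3+16+5) / 5 = 57/5 = 11.40

11.40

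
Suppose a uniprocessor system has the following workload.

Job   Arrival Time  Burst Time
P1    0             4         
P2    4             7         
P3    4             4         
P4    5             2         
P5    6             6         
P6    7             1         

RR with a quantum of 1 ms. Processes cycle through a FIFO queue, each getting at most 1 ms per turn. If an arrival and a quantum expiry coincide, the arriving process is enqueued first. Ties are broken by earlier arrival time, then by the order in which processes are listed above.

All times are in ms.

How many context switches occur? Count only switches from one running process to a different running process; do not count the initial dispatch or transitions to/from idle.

20

Schedule: | P1 0-4 | P2 4-5 | P3 5-6 | P4 6-7 | P2 7-8 | P5 8-9 | P3 9-10 | P6 10-11 | P4 11-12 | P2 12-13 | P5 13-14 | P3 14-15 | P2 15-16 | P5 16-17 | P3 17-18 | P2 18-19 | P5 19-20 | P2 20-21 | P5 21-22 | P2 22-23 | P5 23-24 |
Completion: P1=4  P2=23  P3=18  P4=12  P5=24  P6=11
Turnaround (C−A): P1=4  P2=19  P3=14  P4=7  P5=18  P6=4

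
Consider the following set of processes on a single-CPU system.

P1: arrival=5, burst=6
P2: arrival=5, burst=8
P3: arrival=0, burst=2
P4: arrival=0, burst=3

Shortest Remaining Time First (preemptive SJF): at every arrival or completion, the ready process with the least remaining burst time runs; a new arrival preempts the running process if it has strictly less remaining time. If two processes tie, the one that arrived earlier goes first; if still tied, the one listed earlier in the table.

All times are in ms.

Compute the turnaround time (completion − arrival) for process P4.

5

Gantt: | P3 0-2 | P4 2-5 | P1 5-11 | P2 11-19 |
Completion: P1=11  P2=19  P3=2  P4=5
Turnaround(P4) = completion − arrival = 5 − 0 = 5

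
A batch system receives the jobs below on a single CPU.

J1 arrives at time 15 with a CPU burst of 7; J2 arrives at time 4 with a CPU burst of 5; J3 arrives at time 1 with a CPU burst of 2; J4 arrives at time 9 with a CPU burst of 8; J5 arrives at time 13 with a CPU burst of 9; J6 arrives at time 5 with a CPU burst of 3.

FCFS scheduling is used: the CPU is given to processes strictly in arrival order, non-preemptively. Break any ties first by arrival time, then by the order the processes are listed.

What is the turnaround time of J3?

Gantt: | idle 0-1 | J3 1-3 | idle 3-4 | J2 4-9 | J6 9-12 | J4 12-20 | J5 20-29 | J1 29-36 |
Completion: J1=36  J2=9  J3=3  J4=20  J5=29  J6=12
Turnaround (C−A): J1=21  J2=5  J3=2  J4=11  J5=16  J6=7
Turnaround(J3) = completion − arrival = 3 − 1 = 2

2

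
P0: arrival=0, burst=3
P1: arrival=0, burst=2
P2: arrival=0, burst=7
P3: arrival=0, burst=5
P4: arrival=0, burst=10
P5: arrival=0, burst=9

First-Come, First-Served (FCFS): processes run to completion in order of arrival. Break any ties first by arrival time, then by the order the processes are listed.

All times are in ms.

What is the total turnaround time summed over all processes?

100

Timeline: | P0 0-3 | P1 3-5 | P2 5-12 | P3 12-17 | P4 17-27 | P5 27-36 |
Completion: P0=3  P1=5  P2=12  P3=17  P4=27  P5=36
Turnaround = completion − arrival: P0=3, P1=5, P2=12, P3=17, P4=27, P5=36
Total turnaround = 3 + 5 + 12 + 17 + 27 + 36 = 100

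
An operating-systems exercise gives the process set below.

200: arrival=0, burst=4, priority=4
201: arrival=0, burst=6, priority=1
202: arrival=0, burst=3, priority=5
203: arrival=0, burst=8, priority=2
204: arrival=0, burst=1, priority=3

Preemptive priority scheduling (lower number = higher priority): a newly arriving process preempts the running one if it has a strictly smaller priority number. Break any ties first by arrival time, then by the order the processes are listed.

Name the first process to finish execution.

Timeline: | 201 0-6 | 203 6-14 | 204 14-15 | 200 15-19 | 202 19-22 |
Completion: 200=19  201=6  202=22  203=14  204=15
Turnaround (C−A): 200=19  201=6  202=22  203=14  204=15
Finish order: 201 → 203 → 204 → 200 → 202

201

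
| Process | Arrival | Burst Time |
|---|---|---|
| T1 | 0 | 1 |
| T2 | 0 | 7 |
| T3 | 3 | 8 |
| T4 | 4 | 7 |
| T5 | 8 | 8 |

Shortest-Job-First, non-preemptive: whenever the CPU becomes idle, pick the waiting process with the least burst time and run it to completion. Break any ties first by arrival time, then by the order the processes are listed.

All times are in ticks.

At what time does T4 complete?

Schedule: | T1 0-1 | T2 1-8 | T4 8-15 | T3 15-23 | T5 23-31 |
Completion: T1=1  T2=8  T3=23  T4=15  T5=31

15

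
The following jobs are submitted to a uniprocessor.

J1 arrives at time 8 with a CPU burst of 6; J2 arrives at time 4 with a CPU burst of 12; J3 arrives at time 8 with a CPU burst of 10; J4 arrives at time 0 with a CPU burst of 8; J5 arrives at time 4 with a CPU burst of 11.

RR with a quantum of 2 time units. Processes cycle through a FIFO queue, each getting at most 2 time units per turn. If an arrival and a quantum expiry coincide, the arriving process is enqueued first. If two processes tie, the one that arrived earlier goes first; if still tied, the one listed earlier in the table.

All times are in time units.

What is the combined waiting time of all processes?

118

Gantt: | J4 0-4 | J2 4-6 | J5 6-8 | J4 8-10 | J2 10-12 | J1 12-14 | J3 14-16 | J5 16-18 | J4 18-20 | J2 20-22 | J1 22-24 | J3 24-26 | J5 26-28 | J2 28-30 | J1 30-32 | J3 32-34 | J5 34-36 | J2 36-38 | J3 38-40 | J5 40-42 | J2 42-44 | J3 44-46 | J5 46-47 |
Completion: J1=32  J2=44  J3=46  J4=20  J5=47
Turnaround (C−A): J1=24  J2=40  J3=38  J4=20  J5=43
Waiting = turnaround − burst: J1=18, J2=28, J3=28, J4=12, J5=32
Total waiting = 18 + 28 + 28 + 12 + 32 = 118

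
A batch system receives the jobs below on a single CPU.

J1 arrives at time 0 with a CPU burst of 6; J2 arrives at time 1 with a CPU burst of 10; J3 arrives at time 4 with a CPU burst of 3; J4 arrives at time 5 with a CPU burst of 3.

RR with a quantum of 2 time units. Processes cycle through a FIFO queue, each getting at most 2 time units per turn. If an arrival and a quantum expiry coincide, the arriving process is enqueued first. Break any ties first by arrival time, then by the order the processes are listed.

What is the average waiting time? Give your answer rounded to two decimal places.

Gantt: | J1 0-2 | J2 2-4 | J1 4-6 | J3 6-8 | J2 8-10 | J4 10-12 | J1 12-14 | J3 14-15 | J2 15-17 | J4 17-18 | J2 18-22 |
Completion: J1=14  J2=22  J3=15  J4=18
Turnaround (C−A): J1=14  J2=21  J3=11  J4=13
Waiting times: J1=8, J2=11, J3=8, J4=10
Average waiting = (8+11+8+10) / 4 = 37/4 = 9.25

9.25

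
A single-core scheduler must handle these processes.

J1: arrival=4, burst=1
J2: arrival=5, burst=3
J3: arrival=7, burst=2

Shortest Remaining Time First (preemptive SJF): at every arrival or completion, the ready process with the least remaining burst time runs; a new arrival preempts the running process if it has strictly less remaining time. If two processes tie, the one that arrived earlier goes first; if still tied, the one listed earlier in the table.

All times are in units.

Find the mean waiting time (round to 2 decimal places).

0.33

Timeline: | idle 0-4 | J1 4-5 | J2 5-8 | J3 8-10 |
Completion: J1=5  J2=8  J3=10
Waiting times: J1=0, J2=0, J3=1
Average waiting = (0+0+1) / 3 = 1/3 = 0.33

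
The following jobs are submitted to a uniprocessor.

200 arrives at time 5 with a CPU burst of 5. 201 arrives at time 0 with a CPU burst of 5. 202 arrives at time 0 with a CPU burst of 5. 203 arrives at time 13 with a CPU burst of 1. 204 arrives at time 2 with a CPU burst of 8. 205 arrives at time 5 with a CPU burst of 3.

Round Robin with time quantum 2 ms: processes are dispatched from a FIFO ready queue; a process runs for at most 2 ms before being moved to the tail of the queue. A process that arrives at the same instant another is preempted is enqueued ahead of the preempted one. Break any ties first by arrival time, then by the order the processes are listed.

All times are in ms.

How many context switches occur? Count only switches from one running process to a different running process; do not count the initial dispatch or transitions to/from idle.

Gantt: | 201 0-2 | 202 2-4 | 204 4-6 | 201 6-8 | 202 8-10 | 200 10-12 | 205 12-14 | 204 14-16 | 201 16-17 | 202 17-18 | 200 18-20 | 203 20-21 | 205 21-22 | 204 22-24 | 200 24-25 | 204 25-27 |
Completion: 200=25  201=17  202=18  203=21  204=27  205=22

15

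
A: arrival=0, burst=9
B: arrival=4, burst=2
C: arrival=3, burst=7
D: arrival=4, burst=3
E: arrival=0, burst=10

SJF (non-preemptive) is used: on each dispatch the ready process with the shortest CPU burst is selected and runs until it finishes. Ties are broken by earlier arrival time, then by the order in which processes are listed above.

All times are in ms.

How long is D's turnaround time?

10

Gantt: | A 0-9 | B 9-11 | D 11-14 | C 14-21 | E 21-31 |
Completion: A=9  B=11  C=21  D=14  E=31
Turnaround(D) = completion − arrival = 14 − 4 = 10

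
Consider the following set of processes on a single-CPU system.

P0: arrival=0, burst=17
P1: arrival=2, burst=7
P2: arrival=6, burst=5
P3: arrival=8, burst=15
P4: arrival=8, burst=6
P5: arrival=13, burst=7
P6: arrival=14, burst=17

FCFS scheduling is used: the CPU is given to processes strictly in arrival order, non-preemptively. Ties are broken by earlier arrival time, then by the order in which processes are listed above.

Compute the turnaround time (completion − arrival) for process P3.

36

Timeline: | P0 0-17 | P1 17-24 | P2 24-29 | P3 29-44 | P4 44-50 | P5 50-57 | P6 57-74 |
Completion: P0=17  P1=24  P2=29  P3=44  P4=50  P5=57  P6=74
Turnaround(P3) = completion − arrival = 44 − 8 = 36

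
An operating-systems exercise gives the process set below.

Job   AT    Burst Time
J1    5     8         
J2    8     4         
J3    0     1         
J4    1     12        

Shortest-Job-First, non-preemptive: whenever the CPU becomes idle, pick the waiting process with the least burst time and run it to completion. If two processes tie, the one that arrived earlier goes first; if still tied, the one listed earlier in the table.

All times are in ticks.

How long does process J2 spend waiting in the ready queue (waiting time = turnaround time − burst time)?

Gantt: | J3 0-1 | J4 1-13 | J2 13-17 | J1 17-25 |
Completion: J1=25  J2=17  J3=1  J4=13
Turnaround (C−A): J1=20  J2=9  J3=1  J4=12
Waiting(J2) = turnaround − burst = 9 − 4 = 5

5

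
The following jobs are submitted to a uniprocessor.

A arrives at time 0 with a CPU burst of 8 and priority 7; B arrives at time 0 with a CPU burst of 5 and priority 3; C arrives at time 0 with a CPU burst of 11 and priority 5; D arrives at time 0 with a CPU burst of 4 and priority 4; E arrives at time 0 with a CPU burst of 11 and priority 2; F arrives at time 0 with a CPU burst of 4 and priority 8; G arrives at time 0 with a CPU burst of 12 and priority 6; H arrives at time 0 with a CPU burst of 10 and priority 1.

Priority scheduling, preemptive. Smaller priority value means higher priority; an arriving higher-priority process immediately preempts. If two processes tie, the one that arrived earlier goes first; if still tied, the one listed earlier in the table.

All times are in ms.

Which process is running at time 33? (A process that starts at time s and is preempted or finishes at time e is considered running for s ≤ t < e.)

C

Timeline: | H 0-10 | E 10-21 | B 21-26 | D 26-30 | C 30-41 | G 41-53 | A 53-61 | F 61-65 |
Completion: A=61  B=26  C=41  D=30  E=21  F=65  G=53  H=10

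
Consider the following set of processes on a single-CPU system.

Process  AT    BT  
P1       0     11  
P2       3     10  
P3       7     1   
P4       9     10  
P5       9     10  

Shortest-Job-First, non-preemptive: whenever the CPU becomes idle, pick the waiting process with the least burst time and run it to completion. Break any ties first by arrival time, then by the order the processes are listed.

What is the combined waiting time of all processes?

49

Gantt: | P1 0-11 | P3 11-12 | P2 12-22 | P4 22-32 | P5 32-42 |
Completion: P1=11  P2=22  P3=12  P4=32  P5=42
Turnaround (C−A): P1=11  P2=19  P3=5  P4=23  P5=33
Waiting = turnaround − burst: P1=0, P2=9, P3=4, P4=13, P5=23
Total waiting = 0 + 9 + 4 + 13 + 23 = 49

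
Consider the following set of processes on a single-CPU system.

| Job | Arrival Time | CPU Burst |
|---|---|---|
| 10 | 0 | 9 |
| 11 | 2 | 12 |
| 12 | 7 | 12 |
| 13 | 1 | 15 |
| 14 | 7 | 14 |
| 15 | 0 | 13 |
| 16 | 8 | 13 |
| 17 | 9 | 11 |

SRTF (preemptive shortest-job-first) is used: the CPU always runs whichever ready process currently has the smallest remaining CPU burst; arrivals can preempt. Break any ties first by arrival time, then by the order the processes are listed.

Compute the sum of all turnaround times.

381

Gantt: | 10 0-9 | 17 9-20 | 11 20-32 | 12 32-44 | 15 44-57 | 16 57-70 | 14 70-84 | 13 84-99 |
Completion: 10=9  11=32  12=44  13=99  14=84  15=57  16=70  17=20
Turnaround (C−A): 10=9  11=30  12=37  13=98  14=77  15=57  16=62  17=11
Turnaround = completion − arrival: 10=9, 11=30, 12=37, 13=98, 14=77, 15=57, 16=62, 17=11
Total turnaround = 9 + 30 + 37 + 98 + 77 + 57 + 62 + 11 = 381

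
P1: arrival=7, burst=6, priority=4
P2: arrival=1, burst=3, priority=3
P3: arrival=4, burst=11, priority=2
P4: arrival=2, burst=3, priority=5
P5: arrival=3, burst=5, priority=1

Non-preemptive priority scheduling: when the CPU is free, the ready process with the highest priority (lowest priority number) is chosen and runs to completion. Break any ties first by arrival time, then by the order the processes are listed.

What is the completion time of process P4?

29

Schedule: | idle 0-1 | P2 1-4 | P5 4-9 | P3 9-20 | P1 20-26 | P4 26-29 |
Completion: P1=26  P2=4  P3=20  P4=29  P5=9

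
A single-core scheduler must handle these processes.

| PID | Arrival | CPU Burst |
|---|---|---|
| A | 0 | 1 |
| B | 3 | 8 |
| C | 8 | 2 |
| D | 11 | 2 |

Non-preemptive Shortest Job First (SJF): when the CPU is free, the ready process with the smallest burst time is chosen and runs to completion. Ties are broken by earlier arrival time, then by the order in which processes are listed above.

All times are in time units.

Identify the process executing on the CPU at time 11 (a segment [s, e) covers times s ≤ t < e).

Timeline: | A 0-1 | idle 1-3 | B 3-11 | C 11-13 | D 13-15 |
Completion: A=1  B=11  C=13  D=15
Turnaround (C−A): A=1  B=8  C=5  D=4

C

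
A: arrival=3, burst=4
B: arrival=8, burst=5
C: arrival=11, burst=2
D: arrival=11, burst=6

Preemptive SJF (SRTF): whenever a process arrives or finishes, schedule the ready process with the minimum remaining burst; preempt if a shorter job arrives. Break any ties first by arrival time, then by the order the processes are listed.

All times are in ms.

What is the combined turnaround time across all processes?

23

Timeline: | idle 0-3 | A 3-7 | idle 7-8 | B 8-13 | C 13-15 | D 15-21 |
Completion: A=7  B=13  C=15  D=21
Turnaround (C−A): A=4  B=5  C=4  D=10
Turnaround = completion − arrival: A=4, B=5, C=4, D=10
Total turnaround = 4 + 5 + 4 + 10 = 23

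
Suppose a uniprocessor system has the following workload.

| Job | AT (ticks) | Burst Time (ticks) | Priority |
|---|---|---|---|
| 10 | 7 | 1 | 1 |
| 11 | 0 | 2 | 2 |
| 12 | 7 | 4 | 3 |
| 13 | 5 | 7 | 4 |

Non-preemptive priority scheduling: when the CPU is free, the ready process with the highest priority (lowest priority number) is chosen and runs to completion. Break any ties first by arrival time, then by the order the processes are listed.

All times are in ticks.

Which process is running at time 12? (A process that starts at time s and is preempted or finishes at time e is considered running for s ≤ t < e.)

10

Schedule: | 11 0-2 | idle 2-5 | 13 5-12 | 10 12-13 | 12 13-17 |
Completion: 10=13  11=2  12=17  13=12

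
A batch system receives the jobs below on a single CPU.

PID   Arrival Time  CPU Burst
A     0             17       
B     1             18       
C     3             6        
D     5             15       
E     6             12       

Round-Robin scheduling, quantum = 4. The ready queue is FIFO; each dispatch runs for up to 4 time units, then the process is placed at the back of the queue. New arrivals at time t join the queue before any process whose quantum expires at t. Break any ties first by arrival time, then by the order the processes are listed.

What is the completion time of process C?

30

Schedule: | A 0-4 | B 4-8 | C 8-12 | A 12-16 | D 16-20 | E 20-24 | B 24-28 | C 28-30 | A 30-34 | D 34-38 | E 38-42 | B 42-46 | A 46-50 | D 50-54 | E 54-58 | B 58-62 | A 62-63 | D 63-66 | B 66-68 |
Completion: A=63  B=68  C=30  D=66  E=58
Turnaround (C−A): A=63  B=67  C=27  D=61  E=52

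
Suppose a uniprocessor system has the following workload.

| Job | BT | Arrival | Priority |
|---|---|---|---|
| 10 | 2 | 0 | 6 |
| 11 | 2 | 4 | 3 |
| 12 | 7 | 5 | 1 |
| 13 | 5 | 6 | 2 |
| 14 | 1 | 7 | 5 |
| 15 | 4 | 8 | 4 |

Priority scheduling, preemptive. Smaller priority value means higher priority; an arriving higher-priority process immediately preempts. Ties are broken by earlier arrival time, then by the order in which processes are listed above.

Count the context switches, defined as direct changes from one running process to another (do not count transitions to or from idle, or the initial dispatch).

5

Gantt: | 10 0-2 | idle 2-4 | 11 4-5 | 12 5-12 | 13 12-17 | 11 17-18 | 15 18-22 | 14 22-23 |
Completion: 10=2  11=18  12=12  13=17  14=23  15=22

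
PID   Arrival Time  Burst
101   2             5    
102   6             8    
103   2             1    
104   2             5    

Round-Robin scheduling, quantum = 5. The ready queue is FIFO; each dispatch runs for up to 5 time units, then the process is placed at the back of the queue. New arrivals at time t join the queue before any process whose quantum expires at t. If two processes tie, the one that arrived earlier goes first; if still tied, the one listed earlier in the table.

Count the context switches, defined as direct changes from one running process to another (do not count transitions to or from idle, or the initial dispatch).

3

Gantt: | idle 0-2 | 101 2-7 | 103 7-8 | 104 8-13 | 102 13-21 |
Completion: 101=7  102=21  103=8  104=13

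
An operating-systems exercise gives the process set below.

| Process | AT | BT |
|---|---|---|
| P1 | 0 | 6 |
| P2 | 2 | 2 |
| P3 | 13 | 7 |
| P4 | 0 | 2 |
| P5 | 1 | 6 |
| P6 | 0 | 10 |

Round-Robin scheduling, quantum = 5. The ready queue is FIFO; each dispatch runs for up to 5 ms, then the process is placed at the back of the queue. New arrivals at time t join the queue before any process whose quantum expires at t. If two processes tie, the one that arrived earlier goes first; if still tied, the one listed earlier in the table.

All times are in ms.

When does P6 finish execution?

25

Timeline: | P1 0-5 | P4 5-7 | P6 7-12 | P5 12-17 | P2 17-19 | P1 19-20 | P6 20-25 | P3 25-30 | P5 30-31 | P3 31-33 |
Completion: P1=20  P2=19  P3=33  P4=7  P5=31  P6=25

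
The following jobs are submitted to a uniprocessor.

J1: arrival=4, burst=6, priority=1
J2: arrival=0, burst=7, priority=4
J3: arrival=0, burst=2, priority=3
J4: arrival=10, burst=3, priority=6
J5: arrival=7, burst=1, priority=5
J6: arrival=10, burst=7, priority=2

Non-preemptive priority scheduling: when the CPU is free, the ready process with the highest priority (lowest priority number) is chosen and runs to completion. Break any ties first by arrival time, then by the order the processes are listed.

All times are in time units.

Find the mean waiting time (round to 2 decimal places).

6.67

Timeline: | J3 0-2 | J2 2-9 | J1 9-15 | J6 15-22 | J5 22-23 | J4 23-26 |
Completion: J1=15  J2=9  J3=2  J4=26  J5=23  J6=22
Waiting times: J1=5, J2=2, J3=0, J4=13, J5=15, J6=5
Average waiting = (5+2+0+13+15+5) / 6 = 40/6 = 6.67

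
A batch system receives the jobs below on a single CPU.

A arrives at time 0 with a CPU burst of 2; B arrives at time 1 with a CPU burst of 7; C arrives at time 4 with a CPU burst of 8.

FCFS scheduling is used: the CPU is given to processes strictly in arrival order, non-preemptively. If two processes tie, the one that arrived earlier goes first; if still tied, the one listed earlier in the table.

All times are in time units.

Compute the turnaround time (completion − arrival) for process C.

13

Gantt: | A 0-2 | B 2-9 | C 9-17 |
Completion: A=2  B=9  C=17
Turnaround (C−A): A=2  B=8  C=13
Turnaround(C) = completion − arrival = 17 − 4 = 13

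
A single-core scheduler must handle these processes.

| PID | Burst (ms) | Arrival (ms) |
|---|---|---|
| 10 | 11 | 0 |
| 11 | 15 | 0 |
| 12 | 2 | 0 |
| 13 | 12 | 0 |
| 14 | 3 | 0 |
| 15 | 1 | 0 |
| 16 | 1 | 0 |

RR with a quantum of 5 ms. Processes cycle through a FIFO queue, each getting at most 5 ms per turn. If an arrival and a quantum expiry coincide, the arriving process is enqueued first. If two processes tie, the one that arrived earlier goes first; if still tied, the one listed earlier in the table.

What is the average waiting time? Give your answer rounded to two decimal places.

Schedule: | 10 0-5 | 11 5-10 | 12 10-12 | 13 12-17 | 14 17-20 | 15 20-21 | 16 21-22 | 10 22-27 | 11 27-32 | 13 32-37 | 10 37-38 | 11 38-43 | 13 43-45 |
Completion: 10=38  11=43  12=12  13=45  14=20  15=21  16=22
Turnaround (C−A): 10=38  11=43  12=12  13=45  14=20  15=21  16=22
Waiting times: 10=27, 11=28, 12=10, 13=33, 14=17, 15=20, 16=21
Average waiting = (27+28+10+33+17+20+21) / 7 = 156/7 = 22.29

22.29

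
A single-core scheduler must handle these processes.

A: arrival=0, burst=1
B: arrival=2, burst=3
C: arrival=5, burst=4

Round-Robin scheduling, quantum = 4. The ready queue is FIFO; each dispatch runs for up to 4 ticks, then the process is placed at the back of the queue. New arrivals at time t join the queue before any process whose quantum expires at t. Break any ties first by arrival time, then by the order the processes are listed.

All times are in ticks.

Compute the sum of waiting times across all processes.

Timeline: | A 0-1 | idle 1-2 | B 2-5 | C 5-9 |
Completion: A=1  B=5  C=9
Turnaround (C−A): A=1  B=3  C=4
Waiting = turnaround − burst: A=0, B=0, C=0
Total waiting = 0 + 0 + 0 = 0

0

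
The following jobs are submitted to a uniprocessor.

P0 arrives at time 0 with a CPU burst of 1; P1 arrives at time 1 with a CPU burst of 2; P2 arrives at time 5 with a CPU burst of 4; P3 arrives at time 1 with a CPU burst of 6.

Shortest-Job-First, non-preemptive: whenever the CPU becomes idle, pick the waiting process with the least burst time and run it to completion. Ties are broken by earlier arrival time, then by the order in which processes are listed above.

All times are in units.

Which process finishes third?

Timeline: | P0 0-1 | P1 1-3 | P3 3-9 | P2 9-13 |
Completion: P0=1  P1=3  P2=13  P3=9
Turnaround (C−A): P0=1  P1=2  P2=8  P3=8
Finish order: P0 → P1 → P3 → P2

P3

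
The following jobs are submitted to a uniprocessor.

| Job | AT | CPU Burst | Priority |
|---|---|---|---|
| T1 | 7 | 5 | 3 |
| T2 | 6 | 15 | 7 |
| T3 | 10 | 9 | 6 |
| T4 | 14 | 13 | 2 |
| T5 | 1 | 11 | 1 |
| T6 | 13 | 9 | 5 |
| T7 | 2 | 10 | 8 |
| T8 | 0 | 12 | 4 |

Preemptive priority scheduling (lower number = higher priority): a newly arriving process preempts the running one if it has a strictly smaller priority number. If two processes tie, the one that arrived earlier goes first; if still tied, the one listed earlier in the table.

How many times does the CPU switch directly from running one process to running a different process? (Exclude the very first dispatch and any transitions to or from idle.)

Timeline: | T8 0-1 | T5 1-12 | T1 12-14 | T4 14-27 | T1 27-30 | T8 30-41 | T6 41-50 | T3 50-59 | T2 59-74 | T7 74-84 |
Completion: T1=30  T2=74  T3=59  T4=27  T5=12  T6=50  T7=84  T8=41
Turnaround (C−A): T1=23  T2=68  T3=49  T4=13  T5=11  T6=37  T7=82  T8=41

9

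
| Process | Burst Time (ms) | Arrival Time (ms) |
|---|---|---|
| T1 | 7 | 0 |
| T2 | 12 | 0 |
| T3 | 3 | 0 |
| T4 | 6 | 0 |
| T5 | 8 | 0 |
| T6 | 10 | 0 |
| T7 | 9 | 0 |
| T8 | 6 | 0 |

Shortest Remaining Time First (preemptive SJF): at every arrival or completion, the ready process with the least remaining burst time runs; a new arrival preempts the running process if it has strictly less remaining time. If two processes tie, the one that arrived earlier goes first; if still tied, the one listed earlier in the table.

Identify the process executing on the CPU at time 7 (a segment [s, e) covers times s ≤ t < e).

T4

Schedule: | T3 0-3 | T4 3-9 | T8 9-15 | T1 15-22 | T5 22-30 | T7 30-39 | T6 39-49 | T2 49-61 |
Completion: T1=22  T2=61  T3=3  T4=9  T5=30  T6=49  T7=39  T8=15
Turnaround (C−A): T1=22  T2=61  T3=3  T4=9  T5=30  T6=49  T7=39  T8=15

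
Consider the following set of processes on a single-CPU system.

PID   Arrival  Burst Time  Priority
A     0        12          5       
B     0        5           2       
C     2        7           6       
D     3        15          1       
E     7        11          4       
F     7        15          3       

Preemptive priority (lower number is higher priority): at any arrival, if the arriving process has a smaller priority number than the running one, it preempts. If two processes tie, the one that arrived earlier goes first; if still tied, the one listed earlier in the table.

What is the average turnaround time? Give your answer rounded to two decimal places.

Schedule: | B 0-3 | D 3-18 | B 18-20 | F 20-35 | E 35-46 | A 46-58 | C 58-65 |
Completion: A=58  B=20  C=65  D=18  E=46  F=35
Turnaround (C−A): A=58  B=20  C=63  D=15  E=39  F=28
Turnaround times: A=58, B=20, C=63, D=15, E=39, F=28
Average turnaround = (58+20+63+15+39+28) / 6 = 223/6 = 37.17

37.17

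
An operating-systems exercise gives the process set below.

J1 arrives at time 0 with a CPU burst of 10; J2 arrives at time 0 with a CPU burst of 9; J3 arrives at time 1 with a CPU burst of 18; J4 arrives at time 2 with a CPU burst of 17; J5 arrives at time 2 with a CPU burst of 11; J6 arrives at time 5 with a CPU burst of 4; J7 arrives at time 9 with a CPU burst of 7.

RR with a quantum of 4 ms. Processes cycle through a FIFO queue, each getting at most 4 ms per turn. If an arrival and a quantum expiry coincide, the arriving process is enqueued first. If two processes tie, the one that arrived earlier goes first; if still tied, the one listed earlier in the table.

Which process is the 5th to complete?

Schedule: | J1 0-4 | J2 4-8 | J3 8-12 | J4 12-16 | J5 16-20 | J1 20-24 | J6 24-28 | J2 28-32 | J7 32-36 | J3 36-40 | J4 40-44 | J5 44-48 | J1 48-50 | J2 50-51 | J7 51-54 | J3 54-58 | J4 58-62 | J5 62-65 | J3 65-69 | J4 69-73 | J3 73-75 | J4 75-76 |
Completion: J1=50  J2=51  J3=75  J4=76  J5=65  J6=28  J7=54
Turnaround (C−A): J1=50  J2=51  J3=74  J4=74  J5=63  J6=23  J7=45
Finish order: J6 → J1 → J2 → J7 → J5 → J3 → J4

J5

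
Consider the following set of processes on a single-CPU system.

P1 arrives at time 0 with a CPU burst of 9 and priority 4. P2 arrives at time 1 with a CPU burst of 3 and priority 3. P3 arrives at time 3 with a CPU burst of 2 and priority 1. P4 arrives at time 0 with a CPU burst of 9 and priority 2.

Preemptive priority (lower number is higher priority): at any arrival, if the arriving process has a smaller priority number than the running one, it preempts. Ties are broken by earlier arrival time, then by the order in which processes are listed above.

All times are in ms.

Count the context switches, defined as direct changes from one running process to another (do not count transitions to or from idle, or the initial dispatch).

Timeline: | P4 0-3 | P3 3-5 | P4 5-11 | P2 11-14 | P1 14-23 |
Completion: P1=23  P2=14  P3=5  P4=11
Turnaround (C−A): P1=23  P2=13  P3=2  P4=11

4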